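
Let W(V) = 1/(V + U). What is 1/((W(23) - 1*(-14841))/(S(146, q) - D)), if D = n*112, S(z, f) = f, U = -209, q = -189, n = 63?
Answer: -269514/552085 ≈ -0.48817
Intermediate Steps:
W(V) = 1/(-209 + V) (W(V) = 1/(V - 209) = 1/(-209 + V))
D = 7056 (D = 63*112 = 7056)
1/((W(23) - 1*(-14841))/(S(146, q) - D)) = 1/((1/(-209 + 23) - 1*(-14841))/(-189 - 1*7056)) = 1/((1/(-186) + 14841)/(-189 - 7056)) = 1/((-1/186 + 14841)/(-7245)) = 1/((2760425/186)*(-1/7245)) = 1/(-552085/269514) = -269514/552085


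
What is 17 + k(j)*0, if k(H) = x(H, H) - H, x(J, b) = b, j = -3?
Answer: 17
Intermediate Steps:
k(H) = 0 (k(H) = H - H = 0)
17 + k(j)*0 = 17 + 0*0 = 17 + 0 = 17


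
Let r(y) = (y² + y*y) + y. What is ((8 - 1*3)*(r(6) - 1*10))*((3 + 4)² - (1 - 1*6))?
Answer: 18360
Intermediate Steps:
r(y) = y + 2*y² (r(y) = (y² + y²) + y = 2*y² + y = y + 2*y²)
((8 - 1*3)*(r(6) - 1*10))*((3 + 4)² - (1 - 1*6)) = ((8 - 1*3)*(6*(1 + 2*6) - 1*10))*((3 + 4)² - (1 - 1*6)) = ((8 - 3)*(6*(1 + 12) - 10))*(7² - (1 - 6)) = (5*(6*13 - 10))*(49 - 1*(-5)) = (5*(78 - 10))*(49 + 5) = (5*68)*54 = 340*54 = 18360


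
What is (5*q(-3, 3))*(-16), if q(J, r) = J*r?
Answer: 720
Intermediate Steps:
(5*q(-3, 3))*(-16) = (5*(-3*3))*(-16) = (5*(-9))*(-16) = -45*(-16) = 720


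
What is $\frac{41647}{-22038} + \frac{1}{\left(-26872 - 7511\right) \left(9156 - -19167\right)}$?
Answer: $- \frac{13519028637587}{7153753042314} \approx -1.8898$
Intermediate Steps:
$\frac{41647}{-22038} + \frac{1}{\left(-26872 - 7511\right) \left(9156 - -19167\right)} = 41647 \left(- \frac{1}{22038}\right) + \frac{1}{\left(-34383\right) \left(9156 + 19167\right)} = - \frac{41647}{22038} - \frac{1}{34383 \cdot 28323} = - \frac{41647}{22038} - \frac{1}{973829709} = - \frac{13519028637587}{7153753042314}$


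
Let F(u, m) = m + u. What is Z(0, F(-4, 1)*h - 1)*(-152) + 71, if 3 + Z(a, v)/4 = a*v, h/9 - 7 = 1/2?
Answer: 1895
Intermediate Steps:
h = 135/2 (h = 63 + 9/2 = 135/2 ≈ 67.500)
Z(a, v) = -12 + 4*a*v (Z(a, v) = -12 + 4*(a*v) = -12 + 4*a*v)
Z(0, F(-4, 1)*h - 1)*(-152) + 71 = (-12 + 4*0*((1 - 4)*(135/2) - 1))*(-152) + 71 = (-12 + 4*0*(-3*135/2 - 1))*(-152) + 71 = (-12 + 4*0*(-405/2 - 1))*(-152) + 71 = (-12 + 4*0*(-407/2))*(-152) + 71 = (-12 + 0)*(-152) + 71 = -12*(-152) + 71 = 1824 + 71 = 1895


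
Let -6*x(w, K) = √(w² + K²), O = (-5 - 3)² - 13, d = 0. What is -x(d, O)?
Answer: 17/2 ≈ 8.5000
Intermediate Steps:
O = 51 (O = (-8)² - 13 = 64 - 13 = 51)
x(w, K) = -√(K² + w²)/6 (x(w, K) = -√(w² + K²)/6 = -√(K² + w²)/6)
-x(d, O) = -(-1)*√(51² + 0²)/6 = -(-1)*√(2601 + 0)/6 = -(-1)*√2601/6 = -(-1)*51/6 = -1*(-17/2) = 17/2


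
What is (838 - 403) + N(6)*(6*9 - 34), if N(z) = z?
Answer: 555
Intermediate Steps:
(838 - 403) + N(6)*(6*9 - 34) = (838 - 403) + 6*(6*9 - 34) = 435 + 6*(54 - 34) = 435 + 6*20 = 435 + 120 = 555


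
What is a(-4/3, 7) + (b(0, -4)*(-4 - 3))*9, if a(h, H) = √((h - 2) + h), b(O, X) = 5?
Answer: -315 + I*√42/3 ≈ -315.0 + 2.1602*I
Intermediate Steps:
a(h, H) = √(-2 + 2*h) (a(h, H) = √((-2 + h) + h) = √(-2 + 2*h))
a(-4/3, 7) + (b(0, -4)*(-4 - 3))*9 = √(-2 + 2*(-4/3)) + (5*(-4 - 3))*9 = √(-2 + 2*(-4*⅓)) + (5*(-7))*9 = √(-2 + 2*(-4/3)) - 35*9 = √(-2 - 8/3) - 315 = √(-14/3) - 315 = I*√42/3 - 315 = -315 + I*√42/3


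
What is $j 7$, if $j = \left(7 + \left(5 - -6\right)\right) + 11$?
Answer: $203$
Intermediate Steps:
$j = 29$ ($j = \left(7 + \left(5 + 6\right)\right) + 11 = \left(7 + 11\right) + 11 = 18 + 11 = 29$)
$j 7 = 29 \cdot 7 = 203$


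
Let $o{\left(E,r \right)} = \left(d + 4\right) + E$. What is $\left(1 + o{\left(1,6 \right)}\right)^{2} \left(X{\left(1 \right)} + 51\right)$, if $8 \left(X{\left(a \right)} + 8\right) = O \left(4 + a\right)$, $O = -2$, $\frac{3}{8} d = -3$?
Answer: $167$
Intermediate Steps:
$d = -8$ ($d = \frac{8}{3} \left(-3\right) = -8$)
$X{\left(a \right)} = -9 - \frac{a}{4}$ ($X{\left(a \right)} = -8 + \frac{\left(-2\right) \left(4 + a\right)}{8} = -8 + \frac{-8 - 2 a}{8} = -8 - \left(1 + \frac{a}{4}\right) = -9 - \frac{a}{4}$)
$o{\left(E,r \right)} = -4 + E$ ($o{\left(E,r \right)} = \left(-8 + 4\right) + E = -4 + E$)
$\left(1 + o{\left(1,6 \right)}\right)^{2} \left(X{\left(1 \right)} + 51\right) = \left(1 + \left(-4 + 1\right)\right)^{2} \left(\left(-9 - \frac{1}{4}\right) + 51\right) = \left(1 - 3\right)^{2} \left(\left(-9 - \frac{1}{4}\right) + 51\right) = \left(-2\right)^{2} \left(- \frac{37}{4} + 51\right) = 4 \cdot \frac{167}{4} = 167$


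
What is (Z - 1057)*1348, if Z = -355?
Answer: -1903376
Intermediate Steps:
(Z - 1057)*1348 = (-355 - 1057)*1348 = -1412*1348 = -1903376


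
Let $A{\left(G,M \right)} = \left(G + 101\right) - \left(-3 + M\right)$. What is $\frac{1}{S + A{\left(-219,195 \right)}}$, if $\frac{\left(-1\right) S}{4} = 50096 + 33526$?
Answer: $- \frac{1}{334798} \approx -2.9869 \cdot 10^{-6}$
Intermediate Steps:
$S = -334488$ ($S = - 4 \left(50096 + 33526\right) = \left(-4\right) 83622 = -334488$)
$A{\left(G,M \right)} = 104 + G - M$ ($A{\left(G,M \right)} = \left(101 + G\right) - \left(-3 + M\right) = 104 + G - M$)
$\frac{1}{S + A{\left(-219,195 \right)}} = \frac{1}{-334488 - 310} = \frac{1}{-334798} = - \frac{1}{334798}$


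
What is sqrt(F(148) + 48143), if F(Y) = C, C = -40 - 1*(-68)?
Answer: sqrt(48171) ≈ 219.48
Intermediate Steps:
C = 28 (C = -40 + 68 = 28)
F(Y) = 28
sqrt(F(148) + 48143) = sqrt(28 + 48143) = sqrt(48171)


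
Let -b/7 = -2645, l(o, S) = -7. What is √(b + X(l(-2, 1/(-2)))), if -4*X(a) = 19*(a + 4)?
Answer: √74117/2 ≈ 136.12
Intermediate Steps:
b = 18515 (b = -7*(-2645) = 18515)
X(a) = -19 - 19*a/4 (X(a) = -19*(a + 4)/4 = -19*(4 + a)/4 = -(76 + 19*a)/4 = -19 - 19*a/4)
√(b + X(l(-2, 1/(-2)))) = √(18515 + (-19 - 19/4*(-7))) = √(18515 + (-19 + 133/4)) = √(18515 + 57/4) = √(74117/4) = √74117/2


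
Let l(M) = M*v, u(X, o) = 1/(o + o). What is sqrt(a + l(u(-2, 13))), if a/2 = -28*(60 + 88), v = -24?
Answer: 2*I*sqrt(350207)/13 ≈ 91.044*I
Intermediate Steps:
u(X, o) = 1/(2*o)
l(M) = -24*M (l(M) = M*(-24) = -24*M)
a = -8288 (a = 2*(-28*(60 + 88)) = 2*(-28*148) = 2*(-4144) = -8288)
sqrt(a + l(u(-2, 13))) = sqrt(-8288 - 12/13) = sqrt(-107756/13) = 2*I*sqrt(350207)/13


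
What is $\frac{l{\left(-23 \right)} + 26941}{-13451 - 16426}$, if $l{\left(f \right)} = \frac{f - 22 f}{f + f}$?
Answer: $- \frac{53861}{59754} \approx -0.90138$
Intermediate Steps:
$l{\left(f \right)} = - \frac{21}{2}$ ($l{\left(f \right)} = \frac{\left(-21\right) f}{2 f} = - 21 f \frac{1}{2 f} = - \frac{21}{2}$)
$\frac{l{\left(-23 \right)} + 26941}{-13451 - 16426} = \frac{- \frac{21}{2} + 26941}{-13451 - 16426} = \frac{53861}{2 \left(-29877\right)} = \frac{53861}{2} \left(- \frac{1}{29877}\right) = - \frac{53861}{59754}$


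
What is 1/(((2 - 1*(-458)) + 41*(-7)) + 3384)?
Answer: 1/3557 ≈ 0.00028114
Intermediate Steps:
1/(((2 - 1*(-458)) + 41*(-7)) + 3384) = 1/(((2 + 458) - 287) + 3384) = 1/((460 - 287) + 3384) = 1/(173 + 3384) = 1/3557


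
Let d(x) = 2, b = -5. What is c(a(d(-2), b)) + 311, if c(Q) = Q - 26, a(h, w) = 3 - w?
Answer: 293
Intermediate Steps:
c(Q) = -26 + Q
c(a(d(-2), b)) + 311 = (-26 + (3 - 1*(-5))) + 311 = (-26 + (3 + 5)) + 311 = (-26 + 8) + 311 = -18 + 311 = 293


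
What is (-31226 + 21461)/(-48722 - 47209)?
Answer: 1085/10659 ≈ 0.10179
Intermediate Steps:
(-31226 + 21461)/(-48722 - 47209) = -9765/(-95931) = -9765*(-1/95931) = 1085/10659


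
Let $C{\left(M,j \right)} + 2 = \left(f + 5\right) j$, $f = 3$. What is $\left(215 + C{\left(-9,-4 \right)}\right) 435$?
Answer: $78735$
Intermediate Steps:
$C{\left(M,j \right)} = -2 + 8 j$ ($C{\left(M,j \right)} = -2 + \left(3 + 5\right) j = -2 + 8 j$)
$\left(215 + C{\left(-9,-4 \right)}\right) 435 = \left(215 + \left(-2 + 8 \left(-4\right)\right)\right) 435 = \left(215 - 34\right) 435 = 181 \cdot 435 = 78735$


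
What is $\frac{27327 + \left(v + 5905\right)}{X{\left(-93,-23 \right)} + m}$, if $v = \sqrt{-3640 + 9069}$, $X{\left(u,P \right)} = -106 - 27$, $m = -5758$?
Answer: $- \frac{33232}{5891} - \frac{\sqrt{5429}}{5891} \approx -5.6537$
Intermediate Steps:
$X{\left(u,P \right)} = -133$ ($X{\left(u,P \right)} = -106 - 27 = -133$)
$v = \sqrt{5429} \approx 73.682$
$\frac{27327 + \left(v + 5905\right)}{X{\left(-93,-23 \right)} + m} = \frac{27327 + \left(\sqrt{5429} + 5905\right)}{-133 - 5758} = \frac{27327 + \left(5905 + \sqrt{5429}\right)}{-5891} = \left(33232 + \sqrt{5429}\right) \left(- \frac{1}{5891}\right) = - \frac{33232}{5891} - \frac{\sqrt{5429}}{5891}$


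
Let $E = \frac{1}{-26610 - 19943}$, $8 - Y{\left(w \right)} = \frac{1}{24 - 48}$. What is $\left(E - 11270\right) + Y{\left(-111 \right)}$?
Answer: $- \frac{12582670735}{1117272} \approx -11262.0$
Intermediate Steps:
$Y{\left(w \right)} = \frac{193}{24}$ ($Y{\left(w \right)} = 8 - \frac{1}{24 - 48} = 8 - \frac{1}{-24} = 8 - - \frac{1}{24} = 8 + \frac{1}{24} = \frac{193}{24}$)
$E = - \frac{1}{46553}$ ($E = \frac{1}{-26610 - 19943} = \frac{1}{-46553} = - \frac{1}{46553} \approx -2.1481 \cdot 10^{-5}$)
$\left(E - 11270\right) + Y{\left(-111 \right)} = \left(- \frac{1}{46553} - 11270\right) + \frac{193}{24} = - \frac{524652311}{46553} + \frac{193}{24} = - \frac{12582670735}{1117272}$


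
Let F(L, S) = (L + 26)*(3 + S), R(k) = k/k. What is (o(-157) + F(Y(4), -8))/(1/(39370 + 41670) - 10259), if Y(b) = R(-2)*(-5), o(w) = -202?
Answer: 24879280/831389359 ≈ 0.029925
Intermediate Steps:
R(k) = 1
Y(b) = -5 (Y(b) = 1*(-5) = -5)
F(L, S) = (3 + S)*(26 + L) (F(L, S) = (26 + L)*(3 + S) = (3 + S)*(26 + L))
(o(-157) + F(Y(4), -8))/(1/(39370 + 41670) - 10259) = (-202 + (78 + 3*(-5) + 26*(-8) - 5*(-8)))/(1/(39370 + 41670) - 10259) = (-202 + (78 - 15 - 208 + 40))/(1/81040 - 10259) = (-202 - 105)/(1/81040 - 10259) = -307/(-831389359/81040) = -307*(-81040/831389359) = 24879280/831389359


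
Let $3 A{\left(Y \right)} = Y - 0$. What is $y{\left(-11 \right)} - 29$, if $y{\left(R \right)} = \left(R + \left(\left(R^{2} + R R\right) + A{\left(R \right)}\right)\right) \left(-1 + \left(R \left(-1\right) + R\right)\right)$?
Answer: $- \frac{769}{3} \approx -256.33$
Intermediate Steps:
$A{\left(Y \right)} = \frac{Y}{3}$ ($A{\left(Y \right)} = \frac{Y - 0}{3} = \frac{Y + 0}{3} = \frac{Y}{3}$)
$y{\left(R \right)} = - 2 R^{2} - \frac{4 R}{3}$ ($y{\left(R \right)} = \left(R + \left(\left(R^{2} + R R\right) + \frac{R}{3}\right)\right) \left(-1 + \left(R \left(-1\right) + R\right)\right) = \left(R + \left(\left(R^{2} + R^{2}\right) + \frac{R}{3}\right)\right) \left(-1 + \left(- R + R\right)\right) = \left(R + \left(2 R^{2} + \frac{R}{3}\right)\right) \left(-1 + 0\right) = \left(2 R^{2} + \frac{4 R}{3}\right) \left(-1\right) = - 2 R^{2} - \frac{4 R}{3}$)
$y{\left(-11 \right)} - 29 = \frac{2}{3} \left(-11\right) \left(-2 - -33\right) - 29 = \frac{2}{3} \left(-11\right) \left(-2 + 33\right) - 29 = \frac{2}{3} \left(-11\right) 31 - 29 = - \frac{682}{3} - 29 = - \frac{769}{3}$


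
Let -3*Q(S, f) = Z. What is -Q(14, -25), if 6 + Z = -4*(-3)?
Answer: 2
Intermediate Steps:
Z = 6 (Z = -6 - 4*(-3) = -6 + 12 = 6)
Q(S, f) = -2 (Q(S, f) = -⅓*6 = -2)
-Q(14, -25) = -1*(-2) = 2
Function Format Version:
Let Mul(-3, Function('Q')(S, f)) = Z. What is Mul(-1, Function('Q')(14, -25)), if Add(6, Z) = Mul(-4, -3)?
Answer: 2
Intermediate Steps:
Z = 6 (Z = Add(-6, Mul(-4, -3)) = Add(-6, 12) = 6)
Function('Q')(S, f) = -2 (Function('Q')(S, f) = Mul(Rational(-1, 3), 6) = -2)
Mul(-1, Function('Q')(14, -25)) = Mul(-1, -2) = 2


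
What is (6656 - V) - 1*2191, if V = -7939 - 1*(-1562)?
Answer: 10842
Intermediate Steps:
V = -6377 (V = -7939 + 1562 = -6377)
(6656 - V) - 1*2191 = (6656 - 1*(-6377)) - 1*2191 = (6656 + 6377) - 2191 = 13033 - 2191 = 10842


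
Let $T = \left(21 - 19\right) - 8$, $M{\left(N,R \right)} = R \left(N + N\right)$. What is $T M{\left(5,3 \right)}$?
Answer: $-180$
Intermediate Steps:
$M{\left(N,R \right)} = 2 N R$ ($M{\left(N,R \right)} = R 2 N = 2 N R$)
$T = -6$ ($T = 2 - 8 = -6$)
$T M{\left(5,3 \right)} = - 6 \cdot 2 \cdot 5 \cdot 3 = \left(-6\right) 30 = -180$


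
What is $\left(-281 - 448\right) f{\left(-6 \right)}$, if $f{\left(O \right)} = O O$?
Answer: $-26244$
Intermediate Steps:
$f{\left(O \right)} = O^{2}$
$\left(-281 - 448\right) f{\left(-6 \right)} = \left(-281 - 448\right) \left(-6\right)^{2} = \left(-729\right) 36 = -26244$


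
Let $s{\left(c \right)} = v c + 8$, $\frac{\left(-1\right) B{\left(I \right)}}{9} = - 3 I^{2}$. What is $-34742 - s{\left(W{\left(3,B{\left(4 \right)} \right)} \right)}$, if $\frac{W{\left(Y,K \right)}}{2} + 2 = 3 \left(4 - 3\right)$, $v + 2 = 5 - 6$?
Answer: $-34744$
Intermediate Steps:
$B{\left(I \right)} = 27 I^{2}$ ($B{\left(I \right)} = - 9 \left(- 3 I^{2}\right) = 27 I^{2}$)
$v = -3$ ($v = -2 + \left(5 - 6\right) = -2 - 1 = -3$)
$W{\left(Y,K \right)} = 2$ ($W{\left(Y,K \right)} = -4 + 2 \cdot 3 \left(4 - 3\right) = -4 + 2 \cdot 3 \cdot 1 = -4 + 2 \cdot 3 = -4 + 6 = 2$)
$s{\left(c \right)} = 8 - 3 c$ ($s{\left(c \right)} = - 3 c + 8 = 8 - 3 c$)
$-34742 - s{\left(W{\left(3,B{\left(4 \right)} \right)} \right)} = -34742 - \left(8 - 6\right) = -34742 - 2 = -34744$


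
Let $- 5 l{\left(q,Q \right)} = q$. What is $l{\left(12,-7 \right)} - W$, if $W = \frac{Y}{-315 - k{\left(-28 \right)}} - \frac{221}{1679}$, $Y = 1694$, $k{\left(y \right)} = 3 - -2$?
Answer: $\frac{812737}{268640} \approx 3.0254$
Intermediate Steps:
$k{\left(y \right)} = 5$ ($k{\left(y \right)} = 3 + 2 = 5$)
$l{\left(q,Q \right)} = - \frac{q}{5}$
$W = - \frac{1457473}{268640}$ ($W = \frac{1694}{-315 - 5} - \frac{221}{1679} = \frac{1694}{-320} - \frac{221}{1679} = 1694 \left(- \frac{1}{320}\right) - \frac{221}{1679} = - \frac{847}{160} - \frac{221}{1679} = - \frac{1457473}{268640} \approx -5.4254$)
$l{\left(12,-7 \right)} - W = \left(- \frac{1}{5}\right) 12 - - \frac{1457473}{268640} = - \frac{12}{5} + \frac{1457473}{268640} = \frac{812737}{268640}$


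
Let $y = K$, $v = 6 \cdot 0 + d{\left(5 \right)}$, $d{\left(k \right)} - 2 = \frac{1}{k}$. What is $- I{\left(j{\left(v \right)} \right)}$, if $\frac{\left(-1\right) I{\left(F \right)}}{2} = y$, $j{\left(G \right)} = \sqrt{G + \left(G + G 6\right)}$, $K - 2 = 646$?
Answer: $1296$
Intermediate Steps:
$d{\left(k \right)} = 2 + \frac{1}{k}$
$v = \frac{11}{5}$ ($v = 6 \cdot 0 + \left(2 + \frac{1}{5}\right) = 0 + \left(2 + \frac{1}{5}\right) = 0 + \frac{11}{5} = \frac{11}{5} \approx 2.2$)
$K = 648$ ($K = 2 + 646 = 648$)
$j{\left(G \right)} = 2 \sqrt{2} \sqrt{G}$ ($j{\left(G \right)} = \sqrt{G + \left(G + 6 G\right)} = \sqrt{G + 7 G} = \sqrt{8 G} = 2 \sqrt{2} \sqrt{G}$)
$y = 648$
$I{\left(F \right)} = -1296$ ($I{\left(F \right)} = \left(-2\right) 648 = -1296$)
$- I{\left(j{\left(v \right)} \right)} = \left(-1\right) \left(-1296\right) = 1296$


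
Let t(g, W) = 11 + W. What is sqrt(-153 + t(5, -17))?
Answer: I*sqrt(159) ≈ 12.61*I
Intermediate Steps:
sqrt(-153 + t(5, -17)) = sqrt(-153 + (11 - 17)) = sqrt(-153 - 6) = sqrt(-159) = I*sqrt(159)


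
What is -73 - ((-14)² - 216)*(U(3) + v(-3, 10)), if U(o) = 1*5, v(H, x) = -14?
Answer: -253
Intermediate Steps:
U(o) = 5
-73 - ((-14)² - 216)*(U(3) + v(-3, 10)) = -73 - ((-14)² - 216)*(5 - 14) = -73 - (196 - 216)*(-9) = -73 - (-20)*(-9) = -73 - 1*180 = -73 - 180 = -253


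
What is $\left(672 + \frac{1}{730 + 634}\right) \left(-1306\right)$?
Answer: $- \frac{598545677}{682} \approx -8.7763 \cdot 10^{5}$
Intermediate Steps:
$\left(672 + \frac{1}{730 + 634}\right) \left(-1306\right) = \left(672 + \frac{1}{1364}\right) \left(-1306\right) = \frac{916609}{1364} \left(-1306\right) = - \frac{598545677}{682}$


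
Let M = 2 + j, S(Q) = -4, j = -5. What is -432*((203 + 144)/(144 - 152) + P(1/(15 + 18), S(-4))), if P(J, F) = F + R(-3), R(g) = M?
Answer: 21762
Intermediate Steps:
M = -3 (M = 2 - 5 = -3)
R(g) = -3
P(J, F) = -3 + F (P(J, F) = F - 3 = -3 + F)
-432*((203 + 144)/(144 - 152) + P(1/(15 + 18), S(-4))) = -432*((203 + 144)/(144 - 152) + (-3 - 4)) = -432*(347/(-8) - 7) = -432*(347*(-1/8) - 7) = -432*(-347/8 - 7) = -432*(-403/8) = 21762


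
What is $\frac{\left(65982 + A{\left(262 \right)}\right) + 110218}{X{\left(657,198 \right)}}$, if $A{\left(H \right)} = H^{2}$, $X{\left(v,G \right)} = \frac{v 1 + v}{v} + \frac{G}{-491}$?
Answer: $\frac{30054601}{196} \approx 1.5334 \cdot 10^{5}$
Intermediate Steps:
$X{\left(v,G \right)} = 2 - \frac{G}{491}$ ($X{\left(v,G \right)} = \frac{v + v}{v} + G \left(- \frac{1}{491}\right) = \frac{2 v}{v} - \frac{G}{491} = 2 - \frac{G}{491}$)
$\frac{\left(65982 + A{\left(262 \right)}\right) + 110218}{X{\left(657,198 \right)}} = \frac{\left(65982 + 262^{2}\right) + 110218}{2 - \frac{198}{491}} = \frac{\left(65982 + 68644\right) + 110218}{2 - \frac{198}{491}} = \frac{134626 + 110218}{\frac{784}{491}} = 244844 \cdot \frac{491}{784} = \frac{30054601}{196}$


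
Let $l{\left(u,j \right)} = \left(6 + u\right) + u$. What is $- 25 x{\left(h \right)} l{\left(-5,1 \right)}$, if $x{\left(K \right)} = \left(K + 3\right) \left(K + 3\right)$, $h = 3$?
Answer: $3600$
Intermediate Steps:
$x{\left(K \right)} = \left(3 + K\right)^{2}$ ($x{\left(K \right)} = \left(3 + K\right) \left(3 + K\right) = \left(3 + K\right)^{2}$)
$l{\left(u,j \right)} = 6 + 2 u$
$- 25 x{\left(h \right)} l{\left(-5,1 \right)} = - 25 \left(3 + 3\right)^{2} \left(6 + 2 \left(-5\right)\right) = - 25 \cdot 6^{2} \left(6 - 10\right) = \left(-25\right) 36 \left(-4\right) = \left(-900\right) \left(-4\right) = 3600$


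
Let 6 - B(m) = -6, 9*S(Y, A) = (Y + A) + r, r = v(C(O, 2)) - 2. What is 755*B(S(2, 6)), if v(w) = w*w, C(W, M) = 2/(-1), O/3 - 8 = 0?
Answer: 9060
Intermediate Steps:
O = 24 (O = 24 + 3*0 = 24 + 0 = 24)
C(W, M) = -2 (C(W, M) = 2*(-1) = -2)
v(w) = w**2
r = 2 (r = (-2)**2 - 2 = 4 - 2 = 2)
S(Y, A) = 2/9 + A/9 + Y/9 (S(Y, A) = ((Y + A) + 2)/9 = ((A + Y) + 2)/9 = (2 + A + Y)/9 = 2/9 + A/9 + Y/9)
B(m) = 12 (B(m) = 6 - 1*(-6) = 6 + 6 = 12)
755*B(S(2, 6)) = 755*12 = 9060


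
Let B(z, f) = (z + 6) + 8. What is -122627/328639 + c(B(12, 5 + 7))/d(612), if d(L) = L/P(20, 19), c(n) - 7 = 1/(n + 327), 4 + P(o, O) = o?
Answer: -1124459737/5916487917 ≈ -0.19006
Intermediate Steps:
P(o, O) = -4 + o
B(z, f) = 14 + z (B(z, f) = (6 + z) + 8 = 14 + z)
c(n) = 7 + 1/(327 + n) (c(n) = 7 + 1/(n + 327) = 7 + 1/(327 + n))
d(L) = L/16 (d(L) = L/(-4 + 20) = L/16)
-122627/328639 + c(B(12, 5 + 7))/d(612) = -122627/328639 + ((2290 + 7*(14 + 12))/(327 + (14 + 12)))/(((1/16)*612)) = -122627*1/328639 + ((2290 + 7*26)/(327 + 26))/(153/4) = -122627/328639 + ((2290 + 182)/353)*(4/153) = -122627/328639 + ((1/353)*2472)*(4/153) = -122627/328639 + (2472/353)*(4/153) = -122627/328639 + 3296/18003 = -1124459737/5916487917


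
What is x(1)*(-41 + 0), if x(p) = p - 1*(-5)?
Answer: -246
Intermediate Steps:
x(p) = 5 + p (x(p) = p + 5 = 5 + p)
x(1)*(-41 + 0) = (5 + 1)*(-41 + 0) = 6*(-41) = -246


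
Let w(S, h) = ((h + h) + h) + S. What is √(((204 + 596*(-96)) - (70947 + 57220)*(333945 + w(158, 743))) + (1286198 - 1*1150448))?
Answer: I*√43106584706 ≈ 2.0762e+5*I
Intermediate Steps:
w(S, h) = S + 3*h (w(S, h) = (2*h + h) + S = 3*h + S = S + 3*h)
√(((204 + 596*(-96)) - (70947 + 57220)*(333945 + w(158, 743))) + (1286198 - 1*1150448)) = √(((204 + 596*(-96)) - (70947 + 57220)*(333945 + (158 + 3*743))) + (1286198 - 1*1150448)) = √(((204 - 57216) - 128167*(333945 + (158 + 2229))) + (1286198 - 1150448)) = √((-57012 - 128167*(333945 + 2387)) + 135750) = √((-57012 - 128167*336332) + 135750) = √((-57012 - 1*43106663444) + 135750) = √((-57012 - 43106663444) + 135750) = √(-43106720456 + 135750) = √(-43106584706) = I*√43106584706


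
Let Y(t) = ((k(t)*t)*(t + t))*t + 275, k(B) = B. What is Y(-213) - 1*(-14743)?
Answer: 4116707340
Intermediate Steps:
Y(t) = 275 + 2*t**4 (Y(t) = ((t*t)*(t + t))*t + 275 = (t**2*(2*t))*t + 275 = (2*t**3)*t + 275 = 2*t**4 + 275 = 275 + 2*t**4)
Y(-213) - 1*(-14743) = (275 + 2*(-213)**4) - 1*(-14743) = (275 + 2*2058346161) + 14743 = (275 + 4116692322) + 14743 = 4116692597 + 14743 = 4116707340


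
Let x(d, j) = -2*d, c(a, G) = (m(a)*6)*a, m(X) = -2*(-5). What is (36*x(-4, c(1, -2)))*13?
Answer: 3744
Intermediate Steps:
m(X) = 10
c(a, G) = 60*a (c(a, G) = (10*6)*a = 60*a)
(36*x(-4, c(1, -2)))*13 = (36*(-2*(-4)))*13 = (36*8)*13 = 288*13 = 3744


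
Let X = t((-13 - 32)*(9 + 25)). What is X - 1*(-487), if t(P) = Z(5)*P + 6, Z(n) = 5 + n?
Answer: -14807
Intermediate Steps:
t(P) = 6 + 10*P (t(P) = (5 + 5)*P + 6 = 10*P + 6 = 6 + 10*P)
X = -15294 (X = 6 + 10*((-13 - 32)*(9 + 25)) = 6 + 10*(-45*34) = 6 + 10*(-1530) = 6 - 15300 = -15294)
X - 1*(-487) = -15294 - 1*(-487) = -15294 + 487 = -14807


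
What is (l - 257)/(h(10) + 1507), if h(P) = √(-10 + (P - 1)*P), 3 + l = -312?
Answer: -862004/2270969 + 2288*√5/2270969 ≈ -0.37732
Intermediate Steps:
l = -315 (l = -3 - 312 = -315)
h(P) = √(-10 + P*(-1 + P)) (h(P) = √(-10 + (-1 + P)*P) = √(-10 + P*(-1 + P)))
(l - 257)/(h(10) + 1507) = (-315 - 257)/(√(-10 + 10² - 1*10) + 1507) = -572/(√(-10 + 100 - 10) + 1507) = -572/(√80 + 1507) = -572/(4*√5 + 1507) = -572/(1507 + 4*√5)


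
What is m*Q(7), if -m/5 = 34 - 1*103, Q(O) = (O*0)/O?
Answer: 0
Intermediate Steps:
Q(O) = 0 (Q(O) = 0/O = 0)
m = 345 (m = -5*(34 - 1*103) = -5*(34 - 103) = -5*(-69) = 345)
m*Q(7) = 345*0 = 0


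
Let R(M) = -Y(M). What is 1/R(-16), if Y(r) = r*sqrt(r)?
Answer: -I/64 ≈ -0.015625*I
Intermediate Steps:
Y(r) = r**(3/2)
R(M) = -M**(3/2)
1/R(-16) = 1/(-(-16)**(3/2)) = 1/(-(-64)*I) = 1/(64*I) = -I/64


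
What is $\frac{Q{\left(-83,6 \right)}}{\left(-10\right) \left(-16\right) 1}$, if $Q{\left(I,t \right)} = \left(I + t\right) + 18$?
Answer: $- \frac{59}{160} \approx -0.36875$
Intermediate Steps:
$Q{\left(I,t \right)} = 18 + I + t$
$\frac{Q{\left(-83,6 \right)}}{\left(-10\right) \left(-16\right) 1} = \frac{18 - 83 + 6}{\left(-10\right) \left(-16\right) 1} = - \frac{59}{160 \cdot 1} = - \frac{59}{160}$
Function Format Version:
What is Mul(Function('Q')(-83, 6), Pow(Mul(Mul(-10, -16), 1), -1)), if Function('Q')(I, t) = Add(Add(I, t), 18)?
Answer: Rational(-59, 160) ≈ -0.36875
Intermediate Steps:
Function('Q')(I, t) = Add(18, I, t)
Mul(Function('Q')(-83, 6), Pow(Mul(Mul(-10, -16), 1), -1)) = Mul(Add(18, -83, 6), Pow(Mul(Mul(-10, -16), 1), -1)) = Mul(-59, Pow(Mul(160, 1), -1)) = Mul(-59, Pow(160, -1)) = Mul(-59, Rational(1, 160)) = Rational(-59, 160)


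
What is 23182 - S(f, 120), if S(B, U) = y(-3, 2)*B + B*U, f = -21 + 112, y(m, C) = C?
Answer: 12080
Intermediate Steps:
f = 91
S(B, U) = 2*B + B*U
23182 - S(f, 120) = 23182 - 91*(2 + 120) = 23182 - 91*122 = 23182 - 1*11102 = 23182 - 11102 = 12080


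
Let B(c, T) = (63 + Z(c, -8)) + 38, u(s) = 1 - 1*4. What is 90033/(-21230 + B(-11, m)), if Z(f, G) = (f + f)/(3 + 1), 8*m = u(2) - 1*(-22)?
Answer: -180066/42269 ≈ -4.2600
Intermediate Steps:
u(s) = -3 (u(s) = 1 - 4 = -3)
m = 19/8 (m = (-3 - 1*(-22))/8 = (-3 + 22)/8 = (⅛)*19 = 19/8 ≈ 2.3750)
Z(f, G) = f/2 (Z(f, G) = (2*f)/4 = (2*f)*(¼) = f/2)
B(c, T) = 101 + c/2 (B(c, T) = (63 + c/2) + 38 = 101 + c/2)
90033/(-21230 + B(-11, m)) = 90033/(-21230 + (101 + (½)*(-11))) = 90033/(-21230 + (101 - 11/2)) = 90033/(-21230 + 191/2) = 90033/(-42269/2) = 90033*(-2/42269) = -180066/42269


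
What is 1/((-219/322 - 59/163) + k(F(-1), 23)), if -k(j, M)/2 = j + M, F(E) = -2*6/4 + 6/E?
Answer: -52486/1524303 ≈ -0.034433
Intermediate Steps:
F(E) = -3 + 6/E (F(E) = -12*¼ + 6/E = -3 + 6/E)
k(j, M) = -2*M - 2*j (k(j, M) = -2*(j + M) = -2*(M + j) = -2*M - 2*j)
1/((-219/322 - 59/163) + k(F(-1), 23)) = 1/((-219/322 - 59/163) + (-2*23 - 2*(-3 + 6/(-1)))) = 1/((-219*1/322 - 59*1/163) + (-46 - 2*(-3 + 6*(-1)))) = 1/((-219/322 - 59/163) + (-46 - 2*(-3 - 6))) = 1/(-54695/52486 + (-46 - 2*(-9))) = 1/(-54695/52486 + (-46 + 18)) = 1/(-54695/52486 - 28) = 1/(-1524303/52486) = -52486/1524303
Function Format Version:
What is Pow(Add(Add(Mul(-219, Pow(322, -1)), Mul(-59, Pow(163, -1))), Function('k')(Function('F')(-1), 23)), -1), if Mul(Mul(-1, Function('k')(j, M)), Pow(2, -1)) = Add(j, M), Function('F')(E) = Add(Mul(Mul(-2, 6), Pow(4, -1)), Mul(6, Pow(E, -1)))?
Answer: Rational(-52486, 1524303) ≈ -0.034433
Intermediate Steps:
Function('F')(E) = Add(-3, Mul(6, Pow(E, -1))) (Function('F')(E) = Add(Mul(-12, Rational(1, 4)), Mul(6, Pow(E, -1))) = Add(-3, Mul(6, Pow(E, -1))))
Function('k')(j, M) = Add(Mul(-2, M), Mul(-2, j)) (Function('k')(j, M) = Mul(-2, Add(j, M)) = Mul(-2, Add(M, j)) = Add(Mul(-2, M), Mul(-2, j)))
Pow(Add(Add(Mul(-219, Pow(322, -1)), Mul(-59, Pow(163, -1))), Function('k')(Function('F')(-1), 23)), -1) = Pow(Add(Add(Mul(-219, Pow(322, -1)), Mul(-59, Pow(163, -1))), Add(Mul(-2, 23), Mul(-2, Add(-3, Mul(6, Pow(-1, -1)))))), -1) = Pow(Add(Add(Mul(-219, Rational(1, 322)), Mul(-59, Rational(1, 163))), Add(-46, Mul(-2, Add(-3, Mul(6, -1))))), -1) = Pow(Add(Add(Rational(-219, 322), Rational(-59, 163)), Add(-46, Mul(-2, Add(-3, -6)))), -1) = Pow(Add(Rational(-54695, 52486), Add(-46, Mul(-2, -9))), -1) = Pow(Add(Rational(-54695, 52486), Add(-46, 18)), -1) = Pow(Add(Rational(-54695, 52486), -28), -1) = Pow(Rational(-1524303, 52486), -1) = Rational(-52486, 1524303)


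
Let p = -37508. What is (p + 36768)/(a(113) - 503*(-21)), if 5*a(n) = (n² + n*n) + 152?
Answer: -740/15701 ≈ -0.047131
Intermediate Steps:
a(n) = 152/5 + 2*n²/5 (a(n) = ((n² + n*n) + 152)/5 = ((n² + n²) + 152)/5 = (2*n² + 152)/5 = (152 + 2*n²)/5 = 152/5 + 2*n²/5)
(p + 36768)/(a(113) - 503*(-21)) = (-37508 + 36768)/((152/5 + (⅖)*113²) - 503*(-21)) = -740/((152/5 + (⅖)*12769) + 10563) = -740/((152/5 + 25538/5) + 10563) = -740/(5138 + 10563) = -740/15701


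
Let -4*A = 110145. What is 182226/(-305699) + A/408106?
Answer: -331141312179/499030384376 ≈ -0.66357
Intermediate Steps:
A = -110145/4 (A = -1/4*110145 = -110145/4 ≈ -27536.)
182226/(-305699) + A/408106 = 182226/(-305699) - 110145/4/408106 = 182226*(-1/305699) - 110145/4*1/408106 = -182226/305699 - 110145/1632424 = -331141312179/499030384376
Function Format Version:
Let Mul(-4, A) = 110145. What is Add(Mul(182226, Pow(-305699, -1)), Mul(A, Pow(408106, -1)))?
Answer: Rational(-331141312179, 499030384376) ≈ -0.66357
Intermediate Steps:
A = Rational(-110145, 4) (A = Mul(Rational(-1, 4), 110145) = Rational(-110145, 4) ≈ -27536.)
Add(Mul(182226, Pow(-305699, -1)), Mul(A, Pow(408106, -1))) = Add(Mul(182226, Pow(-305699, -1)), Mul(Rational(-110145, 4), Pow(408106, -1))) = Add(Mul(182226, Rational(-1, 305699)), Mul(Rational(-110145, 4), Rational(1, 408106))) = Add(Rational(-182226, 305699), Rational(-110145, 1632424)) = Rational(-331141312179, 499030384376)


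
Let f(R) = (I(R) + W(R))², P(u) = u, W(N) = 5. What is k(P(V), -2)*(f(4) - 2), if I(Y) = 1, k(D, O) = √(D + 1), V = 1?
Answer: 34*√2 ≈ 48.083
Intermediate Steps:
k(D, O) = √(1 + D)
f(R) = 36 (f(R) = (1 + 5)² = 6² = 36)
k(P(V), -2)*(f(4) - 2) = √(1 + 1)*(36 - 2) = √2*34 = 34*√2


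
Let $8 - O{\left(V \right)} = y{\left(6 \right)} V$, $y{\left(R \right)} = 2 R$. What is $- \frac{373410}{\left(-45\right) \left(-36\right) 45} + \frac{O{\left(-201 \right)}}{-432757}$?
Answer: $- \frac{199718777}{38948130} \approx -5.1278$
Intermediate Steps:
$O{\left(V \right)} = 8 - 12 V$ ($O{\left(V \right)} = 8 - 2 \cdot 6 V = 8 - 12 V$)
$- \frac{373410}{\left(-45\right) \left(-36\right) 45} + \frac{O{\left(-201 \right)}}{-432757} = - \frac{373410}{\left(-45\right) \left(-36\right) 45} + \frac{8 - -2412}{-432757} = - \frac{373410}{1620 \cdot 45} + \left(8 + 2412\right) \left(- \frac{1}{432757}\right) = - \frac{373410}{72900} + 2420 \left(- \frac{1}{432757}\right) = \left(-373410\right) \frac{1}{72900} - \frac{2420}{432757} = - \frac{461}{90} - \frac{2420}{432757} = - \frac{199718777}{38948130}$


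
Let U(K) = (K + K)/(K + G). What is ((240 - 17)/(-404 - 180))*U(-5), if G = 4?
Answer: -1115/292 ≈ -3.8185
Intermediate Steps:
U(K) = 2*K/(4 + K) (U(K) = (K + K)/(K + 4) = (2*K)/(4 + K) = 2*K/(4 + K))
((240 - 17)/(-404 - 180))*U(-5) = ((240 - 17)/(-404 - 180))*(2*(-5)/(4 - 5)) = (223/(-584))*(2*(-5)/(-1)) = (223*(-1/584))*(2*(-5)*(-1)) = -223/584*10 = -1115/292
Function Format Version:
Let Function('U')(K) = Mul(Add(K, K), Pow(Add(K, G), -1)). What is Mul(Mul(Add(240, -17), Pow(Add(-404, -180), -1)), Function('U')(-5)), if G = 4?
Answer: Rational(-1115, 292) ≈ -3.8185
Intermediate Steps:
Function('U')(K) = Mul(2, K, Pow(Add(4, K), -1)) (Function('U')(K) = Mul(Add(K, K), Pow(Add(K, 4), -1)) = Mul(Mul(2, K), Pow(Add(4, K), -1)) = Mul(2, K, Pow(Add(4, K), -1)))
Mul(Mul(Add(240, -17), Pow(Add(-404, -180), -1)), Function('U')(-5)) = Mul(Mul(Add(240, -17), Pow(Add(-404, -180), -1)), Mul(2, -5, Pow(Add(4, -5), -1))) = Mul(Mul(223, Pow(-584, -1)), Mul(2, -5, Pow(-1, -1))) = Mul(Mul(223, Rational(-1, 584)), Mul(2, -5, -1)) = Mul(Rational(-223, 584), 10) = Rational(-1115, 292)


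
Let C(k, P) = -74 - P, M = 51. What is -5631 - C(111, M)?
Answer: -5506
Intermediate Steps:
-5631 - C(111, M) = -5631 - (-74 - 1*51) = -5631 - (-74 - 51) = -5631 - 1*(-125) = -5631 + 125 = -5506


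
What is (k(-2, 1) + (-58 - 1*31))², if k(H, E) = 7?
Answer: 6724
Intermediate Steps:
(k(-2, 1) + (-58 - 1*31))² = (7 + (-58 - 1*31))² = (7 + (-58 - 31))² = (7 - 89)² = (-82)² = 6724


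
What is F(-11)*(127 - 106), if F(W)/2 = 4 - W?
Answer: 630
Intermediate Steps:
F(W) = 8 - 2*W (F(W) = 2*(4 - W) = 8 - 2*W)
F(-11)*(127 - 106) = (8 - 2*(-11))*(127 - 106) = (8 + 22)*21 = 30*21 = 630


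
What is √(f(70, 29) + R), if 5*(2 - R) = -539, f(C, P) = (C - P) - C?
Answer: 2*√505/5 ≈ 8.9889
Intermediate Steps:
f(C, P) = -P
R = 549/5 (R = 2 - ⅕*(-539) = 2 + 539/5 = 549/5 ≈ 109.80)
√(f(70, 29) + R) = √(-1*29 + 549/5) = √(-29 + 549/5) = √(404/5) = 2*√505/5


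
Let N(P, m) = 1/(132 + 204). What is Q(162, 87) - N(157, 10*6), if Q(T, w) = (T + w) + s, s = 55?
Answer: 102143/336 ≈ 304.00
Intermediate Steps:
Q(T, w) = 55 + T + w (Q(T, w) = (T + w) + 55 = 55 + T + w)
N(P, m) = 1/336
Q(162, 87) - N(157, 10*6) = (55 + 162 + 87) - 1*1/336 = 304 - 1/336 = 102143/336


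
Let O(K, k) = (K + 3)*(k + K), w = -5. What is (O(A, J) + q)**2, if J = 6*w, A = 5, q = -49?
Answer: 62001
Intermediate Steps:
J = -30 (J = 6*(-5) = -30)
O(K, k) = (3 + K)*(K + k)
(O(A, J) + q)**2 = ((5**2 + 3*5 + 3*(-30) + 5*(-30)) - 49)**2 = ((25 + 15 - 90 - 150) - 49)**2 = (-200 - 49)**2 = (-249)**2 = 62001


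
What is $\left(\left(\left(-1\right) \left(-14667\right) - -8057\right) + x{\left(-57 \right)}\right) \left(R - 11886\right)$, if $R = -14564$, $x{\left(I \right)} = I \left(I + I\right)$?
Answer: $-772921900$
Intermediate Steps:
$x{\left(I \right)} = 2 I^{2}$ ($x{\left(I \right)} = I 2 I = 2 I^{2}$)
$\left(\left(\left(-1\right) \left(-14667\right) - -8057\right) + x{\left(-57 \right)}\right) \left(R - 11886\right) = \left(\left(\left(-1\right) \left(-14667\right) - -8057\right) + 2 \left(-57\right)^{2}\right) \left(-14564 - 11886\right) = \left(\left(14667 + 8057\right) + 2 \cdot 3249\right) \left(-26450\right) = \left(22724 + 6498\right) \left(-26450\right) = 29222 \left(-26450\right) = -772921900$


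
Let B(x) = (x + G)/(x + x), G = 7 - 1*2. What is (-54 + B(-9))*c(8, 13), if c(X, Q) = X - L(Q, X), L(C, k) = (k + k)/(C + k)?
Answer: -73568/189 ≈ -389.25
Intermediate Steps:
L(C, k) = 2*k/(C + k) (L(C, k) = (2*k)/(C + k) = 2*k/(C + k))
G = 5 (G = 7 - 2 = 5)
c(X, Q) = X - 2*X/(Q + X)
B(x) = (5 + x)/(2*x) (B(x) = (x + 5)/(x + x) = (5 + x)/((2*x)) = (5 + x)*(1/(2*x)) = (5 + x)/(2*x))
(-54 + B(-9))*c(8, 13) = (-54 + (½)*(5 - 9)/(-9))*(8*(-2 + 13 + 8)/(13 + 8)) = (-54 + (½)*(-⅑)*(-4))*(8*19/21) = (-54 + 2/9)*(8*(1/21)*19) = -484/9*152/21 = -73568/189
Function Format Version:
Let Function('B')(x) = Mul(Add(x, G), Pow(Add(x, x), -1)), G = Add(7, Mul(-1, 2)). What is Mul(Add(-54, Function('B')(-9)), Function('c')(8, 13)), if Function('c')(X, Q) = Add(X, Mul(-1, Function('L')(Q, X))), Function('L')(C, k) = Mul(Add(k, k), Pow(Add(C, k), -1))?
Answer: Rational(-73568, 189) ≈ -389.25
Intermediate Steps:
Function('L')(C, k) = Mul(2, k, Pow(Add(C, k), -1)) (Function('L')(C, k) = Mul(Mul(2, k), Pow(Add(C, k), -1)) = Mul(2, k, Pow(Add(C, k), -1)))
G = 5 (G = Add(7, -2) = 5)
Function('c')(X, Q) = Add(X, Mul(-2, X, Pow(Add(Q, X), -1))) (Function('c')(X, Q) = Add(X, Mul(-1, Mul(2, X, Pow(Add(Q, X), -1)))) = Add(X, Mul(-2, X, Pow(Add(Q, X), -1))))
Function('B')(x) = Mul(Rational(1, 2), Pow(x, -1), Add(5, x)) (Function('B')(x) = Mul(Add(x, 5), Pow(Add(x, x), -1)) = Mul(Add(5, x), Pow(Mul(2, x), -1)) = Mul(Add(5, x), Mul(Rational(1, 2), Pow(x, -1))) = Mul(Rational(1, 2), Pow(x, -1), Add(5, x)))
Mul(Add(-54, Function('B')(-9)), Function('c')(8, 13)) = Mul(Add(-54, Mul(Rational(1, 2), Pow(-9, -1), Add(5, -9))), Mul(8, Pow(Add(13, 8), -1), Add(-2, 13, 8))) = Mul(Add(-54, Mul(Rational(1, 2), Rational(-1, 9), -4)), Mul(8, Pow(21, -1), 19)) = Mul(Add(-54, Rational(2, 9)), Mul(8, Rational(1, 21), 19)) = Mul(Rational(-484, 9), Rational(152, 21)) = Rational(-73568, 189)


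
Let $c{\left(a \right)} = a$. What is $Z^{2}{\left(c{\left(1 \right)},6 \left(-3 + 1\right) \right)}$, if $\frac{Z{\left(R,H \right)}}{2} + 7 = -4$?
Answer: $484$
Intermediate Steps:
$Z{\left(R,H \right)} = -22$ ($Z{\left(R,H \right)} = -14 + 2 \left(-4\right) = -14 - 8 = -22$)
$Z^{2}{\left(c{\left(1 \right)},6 \left(-3 + 1\right) \right)} = \left(-22\right)^{2} = 484$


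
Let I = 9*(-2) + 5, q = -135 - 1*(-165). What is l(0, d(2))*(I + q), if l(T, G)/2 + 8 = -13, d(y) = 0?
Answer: -714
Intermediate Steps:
q = 30 (q = -135 + 165 = 30)
I = -13 (I = -18 + 5 = -13)
l(T, G) = -42 (l(T, G) = -16 + 2*(-13) = -16 - 26 = -42)
l(0, d(2))*(I + q) = -42*(-13 + 30) = -42*17 = -714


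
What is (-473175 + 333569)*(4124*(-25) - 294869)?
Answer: 55558860214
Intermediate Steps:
(-473175 + 333569)*(4124*(-25) - 294869) = -139606*(-103100 - 294869) = -139606*(-397969) = 55558860214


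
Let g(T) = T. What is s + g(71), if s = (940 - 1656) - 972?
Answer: -1617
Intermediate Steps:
s = -1688 (s = -716 - 972 = -1688)
s + g(71) = -1688 + 71 = -1617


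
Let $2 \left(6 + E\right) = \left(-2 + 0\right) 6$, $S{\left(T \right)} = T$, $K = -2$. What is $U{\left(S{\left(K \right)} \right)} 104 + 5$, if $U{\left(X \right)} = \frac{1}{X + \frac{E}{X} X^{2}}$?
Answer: $\frac{107}{11} \approx 9.7273$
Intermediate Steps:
$E = -12$ ($E = -6 + \frac{\left(-2 + 0\right) 6}{2} = -6 + \frac{\left(-2\right) 6}{2} = -6 + \frac{1}{2} \left(-12\right) = -6 - 6 = -12$)
$U{\left(X \right)} = - \frac{1}{11 X}$ ($U{\left(X \right)} = \frac{1}{X + - \frac{12}{X} X^{2}} = \frac{1}{X - 12 X} = \frac{1}{\left(-11\right) X} = - \frac{1}{11 X}$)
$U{\left(S{\left(K \right)} \right)} 104 + 5 = - \frac{1}{11 \left(-2\right)} 104 + 5 = \left(- \frac{1}{11}\right) \left(- \frac{1}{2}\right) 104 + 5 = \frac{1}{22} \cdot 104 + 5 = \frac{52}{11} + 5 = \frac{107}{11}$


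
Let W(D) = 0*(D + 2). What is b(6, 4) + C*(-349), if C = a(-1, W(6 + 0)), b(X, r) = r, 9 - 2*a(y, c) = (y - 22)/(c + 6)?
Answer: -26825/12 ≈ -2235.4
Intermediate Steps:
W(D) = 0 (W(D) = 0*(2 + D) = 0)
a(y, c) = 9/2 - (-22 + y)/(2*(6 + c)) (a(y, c) = 9/2 - (y - 22)/(2*(c + 6)) = 9/2 - (-22 + y)/(2*(6 + c)))
C = 77/12 (C = (76 - 1*(-1) + 9*0)/(2*(6 + 0)) = (½)*(76 + 1 + 0)/6 = (½)*(⅙)*77 = 77/12 ≈ 6.4167)
b(6, 4) + C*(-349) = 4 + (77/12)*(-349) = 4 - 26873/12 = -26825/12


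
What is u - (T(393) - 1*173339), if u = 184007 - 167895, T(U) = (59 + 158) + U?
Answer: 188841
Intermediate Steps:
T(U) = 217 + U
u = 16112
u - (T(393) - 1*173339) = 16112 - ((217 + 393) - 1*173339) = 16112 - (610 - 173339) = 16112 - 1*(-172729) = 16112 + 172729 = 188841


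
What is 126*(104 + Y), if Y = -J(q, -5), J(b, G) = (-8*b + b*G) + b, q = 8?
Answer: 25200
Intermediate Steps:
J(b, G) = -7*b + G*b (J(b, G) = (-8*b + G*b) + b = -7*b + G*b)
Y = 96 (Y = -8*(-7 - 5) = -8*(-12) = -1*(-96) = 96)
126*(104 + Y) = 126*(104 + 96) = 126*200 = 25200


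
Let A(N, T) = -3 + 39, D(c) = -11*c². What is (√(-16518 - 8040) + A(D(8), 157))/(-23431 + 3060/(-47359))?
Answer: -1704924/1109671789 - 47359*I*√24558/1109671789 ≈ -0.0015364 - 0.0066881*I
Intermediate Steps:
A(N, T) = 36
(√(-16518 - 8040) + A(D(8), 157))/(-23431 + 3060/(-47359)) = (√(-16518 - 8040) + 36)/(-23431 + 3060/(-47359)) = (√(-24558) + 36)/(-23431 + 3060*(-1/47359)) = (I*√24558 + 36)/(-23431 - 3060/47359) = (36 + I*√24558)/(-1109671789/47359) = (36 + I*√24558)*(-47359/1109671789) = -1704924/1109671789 - 47359*I*√24558/1109671789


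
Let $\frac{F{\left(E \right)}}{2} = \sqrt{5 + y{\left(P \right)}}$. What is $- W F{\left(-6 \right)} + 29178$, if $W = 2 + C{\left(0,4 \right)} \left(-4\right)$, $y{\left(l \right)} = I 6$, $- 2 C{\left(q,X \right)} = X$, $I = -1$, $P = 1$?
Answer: $29178 - 20 i \approx 29178.0 - 20.0 i$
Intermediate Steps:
$C{\left(q,X \right)} = - \frac{X}{2}$
$y{\left(l \right)} = -6$ ($y{\left(l \right)} = \left(-1\right) 6 = -6$)
$W = 10$ ($W = 2 + \left(- \frac{1}{2}\right) 4 \left(-4\right) = 2 - -8 = 2 + 8 = 10$)
$F{\left(E \right)} = 2 i$ ($F{\left(E \right)} = 2 \sqrt{5 - 6} = 2 \sqrt{-1} = 2 i$)
$- W F{\left(-6 \right)} + 29178 = \left(-1\right) 10 \cdot 2 i + 29178 = - 10 \cdot 2 i + 29178 = - 20 i + 29178 = 29178 - 20 i$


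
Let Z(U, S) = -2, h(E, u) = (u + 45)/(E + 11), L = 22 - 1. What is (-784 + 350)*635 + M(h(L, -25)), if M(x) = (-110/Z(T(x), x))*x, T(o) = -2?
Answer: -2204445/8 ≈ -2.7556e+5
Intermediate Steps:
L = 21
h(E, u) = (45 + u)/(11 + E)
M(x) = 55*x (M(x) = (-110/(-2))*x = (-110*(-1/2))*x = 55*x)
(-784 + 350)*635 + M(h(L, -25)) = (-784 + 350)*635 + 55*((45 - 25)/(11 + 21)) = -434*635 + 55*(20/32) = -275590 + 55*((1/32)*20) = -275590 + 55*(5/8) = -275590 + 275/8 = -2204445/8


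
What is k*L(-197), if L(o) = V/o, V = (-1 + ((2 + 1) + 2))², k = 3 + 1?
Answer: -64/197 ≈ -0.32487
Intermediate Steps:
k = 4
V = 16 (V = (-1 + (3 + 2))² = (-1 + 5)² = 4² = 16)
L(o) = 16/o
k*L(-197) = 4*(16/(-197)) = 4*(16*(-1/197)) = 4*(-16/197) = -64/197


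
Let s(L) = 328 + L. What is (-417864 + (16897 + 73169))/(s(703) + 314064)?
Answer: -327798/315095 ≈ -1.0403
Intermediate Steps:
(-417864 + (16897 + 73169))/(s(703) + 314064) = (-417864 + (16897 + 73169))/((328 + 703) + 314064) = (-417864 + 90066)/(1031 + 314064) = -327798/315095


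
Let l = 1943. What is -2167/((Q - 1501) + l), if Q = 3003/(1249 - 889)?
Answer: -260040/54041 ≈ -4.8119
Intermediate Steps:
Q = 1001/120 (Q = 3003/360 = 3003*(1/360) = 1001/120 ≈ 8.3417)
-2167/((Q - 1501) + l) = -2167/((1001/120 - 1501) + 1943) = -2167/(-179119/120 + 1943) = -2167/54041/120 = -2167*120/54041 = -260040/54041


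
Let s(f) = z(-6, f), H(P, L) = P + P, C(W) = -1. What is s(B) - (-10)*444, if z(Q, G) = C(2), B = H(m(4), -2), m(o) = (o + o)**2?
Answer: 4439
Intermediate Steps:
m(o) = 4*o**2 (m(o) = (2*o)**2 = 4*o**2)
H(P, L) = 2*P
B = 128 (B = 2*(4*4**2) = 2*(4*16) = 2*64 = 128)
z(Q, G) = -1
s(f) = -1
s(B) - (-10)*444 = -1 - (-10)*444 = -1 - 1*(-4440) = -1 + 4440 = 4439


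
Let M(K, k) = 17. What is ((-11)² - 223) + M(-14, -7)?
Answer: -85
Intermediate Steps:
((-11)² - 223) + M(-14, -7) = ((-11)² - 223) + 17 = (121 - 223) + 17 = -102 + 17 = -85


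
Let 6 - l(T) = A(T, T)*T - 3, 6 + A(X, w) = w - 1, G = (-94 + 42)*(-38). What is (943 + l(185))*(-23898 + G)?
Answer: 701021716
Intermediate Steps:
G = 1976 (G = -52*(-38) = 1976)
A(X, w) = -7 + w (A(X, w) = -6 + (w - 1) = -6 + (-1 + w) = -7 + w)
l(T) = 9 - T*(-7 + T) (l(T) = 6 - ((-7 + T)*T - 3) = 6 - (T*(-7 + T) - 3) = 6 - (-3 + T*(-7 + T)) = 6 + (3 - T*(-7 + T)) = 9 - T*(-7 + T))
(943 + l(185))*(-23898 + G) = (943 + (9 - 1*185*(-7 + 185)))*(-23898 + 1976) = (943 + (9 - 1*185*178))*(-21922) = (943 + (9 - 32930))*(-21922) = (943 - 32921)*(-21922) = -31978*(-21922) = 701021716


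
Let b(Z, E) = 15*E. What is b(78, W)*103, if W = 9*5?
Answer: 69525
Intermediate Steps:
W = 45
b(78, W)*103 = (15*45)*103 = 675*103 = 69525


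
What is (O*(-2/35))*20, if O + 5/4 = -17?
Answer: 146/7 ≈ 20.857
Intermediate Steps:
O = -73/4 (O = -5/4 - 17 = -73/4 ≈ -18.250)
(O*(-2/35))*20 = -(-73)/(2*35)*20 = -73/4*(-2/35)*20 = (73/70)*20 = 146/7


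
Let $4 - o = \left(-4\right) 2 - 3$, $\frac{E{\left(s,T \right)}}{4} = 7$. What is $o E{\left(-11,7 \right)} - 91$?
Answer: $329$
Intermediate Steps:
$E{\left(s,T \right)} = 28$ ($E{\left(s,T \right)} = 4 \cdot 7 = 28$)
$o = 15$ ($o = 4 - \left(\left(-4\right) 2 - 3\right) = 4 - \left(-8 - 3\right) = 4 - -11 = 4 + 11 = 15$)
$o E{\left(-11,7 \right)} - 91 = 15 \cdot 28 - 91 = 420 - 91 = 329$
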